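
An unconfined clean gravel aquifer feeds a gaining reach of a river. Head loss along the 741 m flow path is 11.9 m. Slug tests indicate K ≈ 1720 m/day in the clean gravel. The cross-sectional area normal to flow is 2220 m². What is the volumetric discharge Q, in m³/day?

Hydraulic gradient i = Δh / L = 11.9 / 741 = 0.01606.
Darcy's law: Q = K · A · i = 1720 × 2220 × 0.01606 = 61321 m³/day.

61300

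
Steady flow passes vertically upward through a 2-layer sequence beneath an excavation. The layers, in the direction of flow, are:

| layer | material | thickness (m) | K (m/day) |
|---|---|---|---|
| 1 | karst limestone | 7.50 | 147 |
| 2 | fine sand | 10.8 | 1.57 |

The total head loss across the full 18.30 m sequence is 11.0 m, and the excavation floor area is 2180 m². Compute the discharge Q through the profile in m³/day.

Flow is perpendicular to layering, so the layers act in series and the equivalent K is the thickness-weighted harmonic mean.
Total thickness L = 7.50 + 10.8 = 18.30 m.
Σ(b_i/K_i) = 7.50/147 + 10.8/1.57 = 6.930 d.
K_eq = L / Σ(b_i/K_i) = 18.30 / 6.930 = 2.641 m/day.
Q = K_eq · A · (Δh/L) = 2.641 × 2180 × (11.0/18.30) = 3460 m³/day.

3460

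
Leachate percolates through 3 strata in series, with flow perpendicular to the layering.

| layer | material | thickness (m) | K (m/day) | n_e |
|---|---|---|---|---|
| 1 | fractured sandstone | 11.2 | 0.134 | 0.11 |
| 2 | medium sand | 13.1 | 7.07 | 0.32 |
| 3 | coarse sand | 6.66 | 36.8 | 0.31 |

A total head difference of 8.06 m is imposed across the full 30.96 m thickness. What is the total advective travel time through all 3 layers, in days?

With flow normal to the layers, continuity requires the same specific discharge q through every layer.
Σ(b_i/K_i) = 11.2/0.134 + 13.1/7.07 + 6.66/36.8 = 85.62 d.
q = Δh / Σ(b_i/K_i) = 8.06 / 85.62 = 0.09414 m/day.
In each layer the seepage velocity is v_i = q/n_i, so the layer transit time is t_i = b_i·n_i / q:
  layer 1 (fractured sandstone): t_1 = 11.2 × 0.11 / 0.09414 = 13.09 d
  layer 2 (medium sand): t_2 = 13.1 × 0.32 / 0.09414 = 44.53 d
  layer 3 (coarse sand): t_3 = 6.66 × 0.31 / 0.09414 = 21.93 d
Total t = Σ t_i = 79.55 days.

79.5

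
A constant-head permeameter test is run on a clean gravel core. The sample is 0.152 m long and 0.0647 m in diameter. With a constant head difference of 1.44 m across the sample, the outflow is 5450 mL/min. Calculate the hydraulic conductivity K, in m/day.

252

Cross-sectional area A = π·(d/2)² = π × (0.0647/2)² = 0.003288 m².
Convert discharge: 5450 mL/min = 9.083e-05 m³/s.
Darcy's law rearranged: K = Q·L / (A·Δh) = 9.083e-05 × 0.152 / (0.003288 × 1.44) = 0.002916 m/s = 252.0 m/day.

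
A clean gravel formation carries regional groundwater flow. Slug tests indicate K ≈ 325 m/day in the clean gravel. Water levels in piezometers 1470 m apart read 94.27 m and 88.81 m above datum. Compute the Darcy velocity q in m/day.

1.21

Hydraulic gradient i = (94.27 − 88.81) / 1470 = 5.46 / 1470 = 0.003714.
Specific discharge q = K · i = 325.0 × 0.003714 = 1.207 m/day.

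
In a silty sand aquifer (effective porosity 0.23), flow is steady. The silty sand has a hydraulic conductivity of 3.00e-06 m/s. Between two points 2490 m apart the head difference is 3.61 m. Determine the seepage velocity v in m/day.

0.00163

Convert K: 3.00e-06 m/s × 86400 = 0.2592 m/day.
Hydraulic gradient i = Δh / L = 3.61 / 2490 = 0.001450.
Darcy flux q = K · i = 0.2592 × 0.001450 = 0.0003758 m/day.
Seepage velocity v = q / n_e = 0.0003758 / 0.23 = 0.001634 m/day.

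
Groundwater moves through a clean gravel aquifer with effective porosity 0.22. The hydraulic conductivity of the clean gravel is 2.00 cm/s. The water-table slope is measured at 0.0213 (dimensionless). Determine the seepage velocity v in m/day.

167

Convert K: 2.00 cm/s × 864 = 1728 m/day.
Hydraulic gradient i = 0.0213.
Darcy flux q = K · i = 1728 × 0.02130 = 36.81 m/day.
Seepage velocity v = q / n_e = 36.81 / 0.22 = 167.3 m/day.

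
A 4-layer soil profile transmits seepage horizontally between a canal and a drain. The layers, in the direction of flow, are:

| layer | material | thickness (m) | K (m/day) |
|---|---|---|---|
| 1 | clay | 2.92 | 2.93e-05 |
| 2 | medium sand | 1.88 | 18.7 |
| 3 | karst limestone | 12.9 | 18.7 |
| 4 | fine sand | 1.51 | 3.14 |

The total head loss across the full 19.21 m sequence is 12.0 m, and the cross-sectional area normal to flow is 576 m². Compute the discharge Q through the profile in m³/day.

0.0694

Flow is perpendicular to layering, so the layers act in series and the equivalent K is the thickness-weighted harmonic mean.
Total thickness L = 2.92 + 1.88 + 12.9 + 1.51 = 19.21 m.
Σ(b_i/K_i) = 2.92/2.93e-05 + 1.88/18.7 + 12.9/18.7 + 1.51/3.14 = 99660 d.
K_eq = L / Σ(b_i/K_i) = 19.21 / 99660 = 0.0001928 m/day.
Q = K_eq · A · (Δh/L) = 0.0001928 × 576 × (12.0/19.21) = 0.06936 m³/day.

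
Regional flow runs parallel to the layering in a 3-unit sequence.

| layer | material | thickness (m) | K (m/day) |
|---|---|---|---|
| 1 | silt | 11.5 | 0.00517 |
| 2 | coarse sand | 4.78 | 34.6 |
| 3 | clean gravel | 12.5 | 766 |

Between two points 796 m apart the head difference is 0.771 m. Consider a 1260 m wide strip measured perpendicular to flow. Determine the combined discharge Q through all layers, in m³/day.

Flow is parallel to layering, so each bed carries its own Darcy discharge and the transmissivities add.
Σ(K_i·b_i) = 0.00517×11.5 + 34.6×4.78 + 766×12.5 = 9740 m²/day.
Hydraulic gradient i = Δh / L = 0.771 / 796 = 0.0009686.
Q = Σ(K_i·b_i) · W · i = 9740 × 1260 × 0.0009686 = 11888 m³/day.

11900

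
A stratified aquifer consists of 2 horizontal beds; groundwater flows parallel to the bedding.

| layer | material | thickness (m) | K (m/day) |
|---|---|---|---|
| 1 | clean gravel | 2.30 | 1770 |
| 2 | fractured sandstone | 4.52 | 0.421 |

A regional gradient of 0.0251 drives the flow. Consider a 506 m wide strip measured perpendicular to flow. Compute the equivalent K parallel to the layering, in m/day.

Flow is parallel to layering, so each bed carries its own Darcy discharge and the transmissivities add.
Σ(K_i·b_i) = 1770×2.30 + 0.421×4.52 = 4073 m²/day.
Total thickness b = 6.820 m, so K_eq = Σ(K_i·b_i)/b = 597.2 m/day.

597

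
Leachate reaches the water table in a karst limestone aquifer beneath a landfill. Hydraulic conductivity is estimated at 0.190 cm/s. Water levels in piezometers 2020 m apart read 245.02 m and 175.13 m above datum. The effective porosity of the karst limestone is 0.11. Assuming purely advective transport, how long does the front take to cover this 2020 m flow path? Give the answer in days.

39.1

Convert K: 0.190 cm/s × 864 = 164.2 m/day.
Hydraulic gradient i = (245.02 − 175.13) / 2020 = 69.89 / 2020 = 0.03460.
Darcy flux q = K · i = 164.2 × 0.03460 = 5.680 m/day.
Seepage velocity v = q / n_e = 5.680 / 0.11 = 51.63 m/day.
Travel time t = L / v = 2020 / 51.63 = 39.12 days.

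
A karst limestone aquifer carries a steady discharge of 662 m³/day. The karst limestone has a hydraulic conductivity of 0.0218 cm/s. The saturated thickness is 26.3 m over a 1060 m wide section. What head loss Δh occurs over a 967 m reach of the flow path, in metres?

1.22

Convert K: 0.0218 cm/s × 864 = 18.84 m/day.
Cross-sectional area A = 1060 × 26.3 = 27878 m².
From Q = K·A·i, i = Q / (K·A) = 662 / (18.84 × 27878) = 0.001261.
Head loss Δh = i · L = 0.001261 × 967 = 1.219 m.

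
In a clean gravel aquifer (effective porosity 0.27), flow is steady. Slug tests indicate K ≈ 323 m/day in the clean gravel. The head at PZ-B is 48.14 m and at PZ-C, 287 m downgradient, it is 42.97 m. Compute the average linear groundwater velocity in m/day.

Hydraulic gradient i = (48.14 − 42.97) / 287 = 5.17 / 287 = 0.01801.
Darcy flux q = K · i = 323.0 × 0.01801 = 5.819 m/day.
Seepage velocity v = q / n_e = 5.819 / 0.27 = 21.55 m/day.

21.6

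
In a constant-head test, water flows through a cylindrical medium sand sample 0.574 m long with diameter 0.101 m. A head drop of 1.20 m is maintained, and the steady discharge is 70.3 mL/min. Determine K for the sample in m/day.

6.04

Cross-sectional area A = π·(d/2)² = π × (0.101/2)² = 0.008012 m².
Convert discharge: 70.3 mL/min = 1.172e-06 m³/s.
Darcy's law rearranged: K = Q·L / (A·Δh) = 1.172e-06 × 0.574 / (0.008012 × 1.20) = 6.995e-05 m/s = 6.044 m/day.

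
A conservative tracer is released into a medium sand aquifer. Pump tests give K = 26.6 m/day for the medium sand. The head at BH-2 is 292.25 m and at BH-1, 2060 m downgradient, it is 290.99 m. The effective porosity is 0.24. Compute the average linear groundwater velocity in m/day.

0.0678

Hydraulic gradient i = (292.25 − 290.99) / 2060 = 1.26 / 2060 = 0.0006117.
Darcy flux q = K · i = 26.60 × 0.0006117 = 0.01627 m/day.
Seepage velocity v = q / n_e = 0.01627 / 0.24 = 0.06779 m/day.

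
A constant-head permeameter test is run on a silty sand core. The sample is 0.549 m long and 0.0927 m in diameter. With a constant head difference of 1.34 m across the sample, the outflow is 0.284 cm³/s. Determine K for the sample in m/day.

1.49

Cross-sectional area A = π·(d/2)² = π × (0.0927/2)² = 0.006749 m².
Convert discharge: 0.284 cm³/s = 2.840e-07 m³/s.
Darcy's law rearranged: K = Q·L / (A·Δh) = 2.840e-07 × 0.549 / (0.006749 × 1.34) = 1.724e-05 m/s = 1.490 m/day.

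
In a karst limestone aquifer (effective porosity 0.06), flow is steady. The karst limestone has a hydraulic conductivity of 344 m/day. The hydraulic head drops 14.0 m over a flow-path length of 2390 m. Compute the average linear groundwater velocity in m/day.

Hydraulic gradient i = Δh / L = 14.0 / 2390 = 0.005858.
Darcy flux q = K · i = 344.0 × 0.005858 = 2.015 m/day.
Seepage velocity v = q / n_e = 2.015 / 0.06 = 33.58 m/day.

33.6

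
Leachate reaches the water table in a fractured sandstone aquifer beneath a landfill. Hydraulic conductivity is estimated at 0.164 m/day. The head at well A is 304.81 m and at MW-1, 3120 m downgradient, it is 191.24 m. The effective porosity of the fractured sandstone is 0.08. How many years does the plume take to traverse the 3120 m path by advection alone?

Hydraulic gradient i = (304.81 − 191.24) / 3120 = 113.57 / 3120 = 0.03640.
Darcy flux q = K · i = 0.1640 × 0.03640 = 0.005970 m/day.
Seepage velocity v = q / n_e = 0.005970 / 0.08 = 0.07462 m/day.
Travel time t = L / v = 3120 / 0.07462 = 41811 days = 114.5 years.

114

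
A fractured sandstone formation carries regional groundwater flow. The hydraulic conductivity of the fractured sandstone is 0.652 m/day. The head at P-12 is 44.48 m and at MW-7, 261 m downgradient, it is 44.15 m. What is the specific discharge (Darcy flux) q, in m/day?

0.000824

Hydraulic gradient i = (44.48 − 44.15) / 261 = 0.33 / 261 = 0.001264.
Specific discharge q = K · i = 0.6520 × 0.001264 = 0.0008244 m/day.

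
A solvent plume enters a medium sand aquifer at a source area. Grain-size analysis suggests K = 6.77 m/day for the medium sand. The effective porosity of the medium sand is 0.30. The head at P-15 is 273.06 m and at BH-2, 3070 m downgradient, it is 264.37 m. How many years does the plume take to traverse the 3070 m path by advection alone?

132

Hydraulic gradient i = (273.06 − 264.37) / 3070 = 8.69 / 3070 = 0.002831.
Darcy flux q = K · i = 6.770 × 0.002831 = 0.01916 m/day.
Seepage velocity v = q / n_e = 0.01916 / 0.30 = 0.06388 m/day.
Travel time t = L / v = 3070 / 0.06388 = 48061 days = 131.6 years.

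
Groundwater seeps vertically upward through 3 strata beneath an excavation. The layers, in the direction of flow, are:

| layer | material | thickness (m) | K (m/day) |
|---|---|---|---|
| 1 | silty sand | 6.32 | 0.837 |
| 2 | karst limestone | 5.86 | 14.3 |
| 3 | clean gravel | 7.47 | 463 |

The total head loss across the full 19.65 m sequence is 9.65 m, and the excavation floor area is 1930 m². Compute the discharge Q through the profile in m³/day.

Flow is perpendicular to layering, so the layers act in series and the equivalent K is the thickness-weighted harmonic mean.
Total thickness L = 6.32 + 5.86 + 7.47 = 19.65 m.
Σ(b_i/K_i) = 6.32/0.837 + 5.86/14.3 + 7.47/463 = 7.977 d.
K_eq = L / Σ(b_i/K_i) = 19.65 / 7.977 = 2.463 m/day.
Q = K_eq · A · (Δh/L) = 2.463 × 1930 × (9.65/19.65) = 2335 m³/day.

2330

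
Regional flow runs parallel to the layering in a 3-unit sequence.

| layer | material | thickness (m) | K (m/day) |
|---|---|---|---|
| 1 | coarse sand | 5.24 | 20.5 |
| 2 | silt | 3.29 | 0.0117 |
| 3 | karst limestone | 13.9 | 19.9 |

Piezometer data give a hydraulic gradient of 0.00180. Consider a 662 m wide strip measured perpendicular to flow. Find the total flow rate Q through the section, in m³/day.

Flow is parallel to layering, so each bed carries its own Darcy discharge and the transmissivities add.
Σ(K_i·b_i) = 20.5×5.24 + 0.0117×3.29 + 19.9×13.9 = 384.1 m²/day.
Hydraulic gradient i = 0.00180.
Q = Σ(K_i·b_i) · W · i = 384.1 × 662 × 0.001800 = 457.7 m³/day.

458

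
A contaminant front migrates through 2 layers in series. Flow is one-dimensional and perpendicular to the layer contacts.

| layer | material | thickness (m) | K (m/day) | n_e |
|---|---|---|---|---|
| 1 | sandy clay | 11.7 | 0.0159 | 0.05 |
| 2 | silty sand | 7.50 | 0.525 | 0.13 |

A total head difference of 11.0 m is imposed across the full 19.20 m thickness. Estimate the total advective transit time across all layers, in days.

106

With flow normal to the layers, continuity requires the same specific discharge q through every layer.
Σ(b_i/K_i) = 11.7/0.0159 + 7.50/0.525 = 750.1 d.
q = Δh / Σ(b_i/K_i) = 11.0 / 750.1 = 0.01466 m/day.
In each layer the seepage velocity is v_i = q/n_i, so the layer transit time is t_i = b_i·n_i / q:
  layer 1 (sandy clay): t_1 = 11.7 × 0.05 / 0.01466 = 39.89 d
  layer 2 (silty sand): t_2 = 7.50 × 0.13 / 0.01466 = 66.49 d
Total t = Σ t_i = 106.4 days.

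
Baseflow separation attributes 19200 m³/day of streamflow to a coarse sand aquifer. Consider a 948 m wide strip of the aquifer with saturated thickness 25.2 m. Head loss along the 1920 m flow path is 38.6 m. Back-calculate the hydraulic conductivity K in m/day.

Cross-sectional area A = 948 × 25.2 = 23890 m².
Hydraulic gradient i = Δh / L = 38.6 / 1920 = 0.02010.
From Q = K·A·i, K = Q / (A·i) = 19200 / (23890 × 0.02010) = 39.98 m/day.

40.0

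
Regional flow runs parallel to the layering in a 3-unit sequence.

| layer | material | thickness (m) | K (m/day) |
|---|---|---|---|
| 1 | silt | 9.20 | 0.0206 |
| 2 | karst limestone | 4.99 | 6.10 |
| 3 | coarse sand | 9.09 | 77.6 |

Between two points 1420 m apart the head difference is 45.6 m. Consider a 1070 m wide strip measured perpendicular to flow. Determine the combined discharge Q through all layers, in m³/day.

Flow is parallel to layering, so each bed carries its own Darcy discharge and the transmissivities add.
Σ(K_i·b_i) = 0.0206×9.20 + 6.10×4.99 + 77.6×9.09 = 736.0 m²/day.
Hydraulic gradient i = Δh / L = 45.6 / 1420 = 0.03211.
Q = Σ(K_i·b_i) · W · i = 736.0 × 1070 × 0.03211 = 25290 m³/day.

25300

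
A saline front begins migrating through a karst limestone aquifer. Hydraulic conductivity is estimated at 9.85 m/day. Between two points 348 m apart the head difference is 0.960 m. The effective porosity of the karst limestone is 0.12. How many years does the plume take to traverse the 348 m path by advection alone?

Hydraulic gradient i = Δh / L = 0.960 / 348 = 0.002759.
Darcy flux q = K · i = 9.850 × 0.002759 = 0.02717 m/day.
Seepage velocity v = q / n_e = 0.02717 / 0.12 = 0.2264 m/day.
Travel time t = L / v = 348 / 0.2264 = 1537 days = 4.208 years.

4.21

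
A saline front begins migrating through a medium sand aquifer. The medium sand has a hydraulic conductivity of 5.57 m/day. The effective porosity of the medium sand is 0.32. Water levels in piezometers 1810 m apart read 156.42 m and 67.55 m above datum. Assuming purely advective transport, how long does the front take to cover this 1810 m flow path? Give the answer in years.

5.80

Hydraulic gradient i = (156.42 − 67.55) / 1810 = 88.87 / 1810 = 0.04910.
Darcy flux q = K · i = 5.570 × 0.04910 = 0.2735 m/day.
Seepage velocity v = q / n_e = 0.2735 / 0.32 = 0.8546 m/day.
Travel time t = L / v = 1810 / 0.8546 = 2118 days = 5.798 years.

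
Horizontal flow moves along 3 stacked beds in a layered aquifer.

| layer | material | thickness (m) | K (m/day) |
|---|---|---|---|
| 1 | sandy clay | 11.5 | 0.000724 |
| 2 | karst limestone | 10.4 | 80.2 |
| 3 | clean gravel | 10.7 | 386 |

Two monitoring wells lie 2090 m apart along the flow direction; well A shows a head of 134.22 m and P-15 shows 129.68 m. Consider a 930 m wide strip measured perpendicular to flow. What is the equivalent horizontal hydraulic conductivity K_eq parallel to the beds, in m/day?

Flow is parallel to layering, so each bed carries its own Darcy discharge and the transmissivities add.
Σ(K_i·b_i) = 0.000724×11.5 + 80.2×10.4 + 386×10.7 = 4964 m²/day.
Total thickness b = 32.60 m, so K_eq = Σ(K_i·b_i)/b = 152.3 m/day.

152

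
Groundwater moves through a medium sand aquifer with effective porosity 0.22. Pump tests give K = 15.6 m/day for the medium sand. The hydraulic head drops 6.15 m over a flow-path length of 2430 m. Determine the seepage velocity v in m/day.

0.179

Hydraulic gradient i = Δh / L = 6.15 / 2430 = 0.002531.
Darcy flux q = K · i = 15.60 × 0.002531 = 0.03948 m/day.
Seepage velocity v = q / n_e = 0.03948 / 0.22 = 0.1795 m/day.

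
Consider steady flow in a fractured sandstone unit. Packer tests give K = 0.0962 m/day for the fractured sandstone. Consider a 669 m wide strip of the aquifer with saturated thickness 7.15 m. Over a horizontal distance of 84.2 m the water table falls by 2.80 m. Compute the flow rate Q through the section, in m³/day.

15.3

Cross-sectional area A = 669 × 7.15 = 4783 m².
Hydraulic gradient i = Δh / L = 2.80 / 84.2 = 0.03325.
Darcy's law: Q = K · A · i = 0.09620 × 4783 × 0.03325 = 15.30 m³/day.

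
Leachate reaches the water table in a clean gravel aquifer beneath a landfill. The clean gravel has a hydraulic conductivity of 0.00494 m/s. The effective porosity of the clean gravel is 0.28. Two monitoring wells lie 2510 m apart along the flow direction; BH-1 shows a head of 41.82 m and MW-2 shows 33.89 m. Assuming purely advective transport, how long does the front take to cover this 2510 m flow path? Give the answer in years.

1.43

Convert K: 0.00494 m/s × 86400 = 426.8 m/day.
Hydraulic gradient i = (41.82 − 33.89) / 2510 = 7.93 / 2510 = 0.003159.
Darcy flux q = K · i = 426.8 × 0.003159 = 1.348 m/day.
Seepage velocity v = q / n_e = 1.348 / 0.28 = 4.816 m/day.
Travel time t = L / v = 2510 / 4.816 = 521.2 days = 1.427 years.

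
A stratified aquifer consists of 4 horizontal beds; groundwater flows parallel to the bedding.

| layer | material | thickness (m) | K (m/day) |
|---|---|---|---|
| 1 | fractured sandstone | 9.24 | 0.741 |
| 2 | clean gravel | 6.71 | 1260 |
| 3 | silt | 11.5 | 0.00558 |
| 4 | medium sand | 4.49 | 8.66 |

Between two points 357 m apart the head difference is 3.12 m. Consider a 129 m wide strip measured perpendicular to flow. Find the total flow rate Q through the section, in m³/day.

9580

Flow is parallel to layering, so each bed carries its own Darcy discharge and the transmissivities add.
Σ(K_i·b_i) = 0.741×9.24 + 1260×6.71 + 0.00558×11.5 + 8.66×4.49 = 8500 m²/day.
Hydraulic gradient i = Δh / L = 3.12 / 357 = 0.008739.
Q = Σ(K_i·b_i) · W · i = 8500 × 129 × 0.008739 = 9583 m³/day.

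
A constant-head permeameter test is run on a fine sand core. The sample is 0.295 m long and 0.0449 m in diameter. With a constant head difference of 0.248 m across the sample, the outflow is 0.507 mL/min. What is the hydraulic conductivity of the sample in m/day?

0.548

Cross-sectional area A = π·(d/2)² = π × (0.0449/2)² = 0.001583 m².
Convert discharge: 0.507 mL/min = 8.450e-09 m³/s.
Darcy's law rearranged: K = Q·L / (A·Δh) = 8.450e-09 × 0.295 / (0.001583 × 0.248) = 6.348e-06 m/s = 0.5485 m/day.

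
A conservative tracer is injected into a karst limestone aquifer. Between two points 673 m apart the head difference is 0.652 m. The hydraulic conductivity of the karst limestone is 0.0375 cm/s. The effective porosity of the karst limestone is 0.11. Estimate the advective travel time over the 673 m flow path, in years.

6.46

Convert K: 0.0375 cm/s × 864 = 32.40 m/day.
Hydraulic gradient i = Δh / L = 0.652 / 673 = 0.0009688.
Darcy flux q = K · i = 32.40 × 0.0009688 = 0.03139 m/day.
Seepage velocity v = q / n_e = 0.03139 / 0.11 = 0.2854 m/day.
Travel time t = L / v = 673 / 0.2854 = 2358 days = 6.457 years.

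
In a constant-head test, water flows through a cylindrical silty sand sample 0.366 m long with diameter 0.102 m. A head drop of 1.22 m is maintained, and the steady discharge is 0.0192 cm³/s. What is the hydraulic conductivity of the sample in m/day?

0.0609

Cross-sectional area A = π·(d/2)² = π × (0.102/2)² = 0.008171 m².
Convert discharge: 0.0192 cm³/s = 1.920e-08 m³/s.
Darcy's law rearranged: K = Q·L / (A·Δh) = 1.920e-08 × 0.366 / (0.008171 × 1.22) = 7.049e-07 m/s = 0.06090 m/day.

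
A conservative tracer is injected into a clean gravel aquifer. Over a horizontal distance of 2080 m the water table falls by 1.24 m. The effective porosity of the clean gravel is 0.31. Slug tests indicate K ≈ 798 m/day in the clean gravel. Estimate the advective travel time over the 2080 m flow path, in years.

3.71

Hydraulic gradient i = Δh / L = 1.24 / 2080 = 0.0005962.
Darcy flux q = K · i = 798.0 × 0.0005962 = 0.4757 m/day.
Seepage velocity v = q / n_e = 0.4757 / 0.31 = 1.535 m/day.
Travel time t = L / v = 2080 / 1.535 = 1355 days = 3.711 years.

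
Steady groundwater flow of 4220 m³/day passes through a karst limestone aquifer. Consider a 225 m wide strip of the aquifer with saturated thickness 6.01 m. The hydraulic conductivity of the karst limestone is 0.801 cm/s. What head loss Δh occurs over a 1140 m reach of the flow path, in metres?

Convert K: 0.801 cm/s × 864 = 692.1 m/day.
Cross-sectional area A = 225 × 6.01 = 1352 m².
From Q = K·A·i, i = Q / (K·A) = 4220 / (692.1 × 1352) = 0.004509.
Head loss Δh = i · L = 0.004509 × 1140 = 5.141 m.

5.14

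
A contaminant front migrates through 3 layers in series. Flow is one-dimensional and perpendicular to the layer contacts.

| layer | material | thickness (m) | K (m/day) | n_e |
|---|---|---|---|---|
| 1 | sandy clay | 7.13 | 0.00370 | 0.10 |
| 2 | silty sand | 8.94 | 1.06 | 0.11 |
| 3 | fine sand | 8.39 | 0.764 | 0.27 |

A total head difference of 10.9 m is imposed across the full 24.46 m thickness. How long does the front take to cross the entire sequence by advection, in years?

With flow normal to the layers, continuity requires the same specific discharge q through every layer.
Σ(b_i/K_i) = 7.13/0.00370 + 8.94/1.06 + 8.39/0.764 = 1946 d.
q = Δh / Σ(b_i/K_i) = 10.9 / 1946 = 0.005600 m/day.
In each layer the seepage velocity is v_i = q/n_i, so the layer transit time is t_i = b_i·n_i / q:
  layer 1 (sandy clay): t_1 = 7.13 × 0.10 / 0.005600 = 127.3 d
  layer 2 (silty sand): t_2 = 8.94 × 0.11 / 0.005600 = 175.6 d
  layer 3 (fine sand): t_3 = 8.39 × 0.27 / 0.005600 = 404.5 d
Total t = Σ t_i = 707.5 days = 1.937 years.

1.94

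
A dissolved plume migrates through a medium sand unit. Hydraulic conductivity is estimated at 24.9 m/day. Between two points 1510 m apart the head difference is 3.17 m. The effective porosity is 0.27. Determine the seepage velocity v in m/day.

0.194

Hydraulic gradient i = Δh / L = 3.17 / 1510 = 0.002099.
Darcy flux q = K · i = 24.90 × 0.002099 = 0.05227 m/day.
Seepage velocity v = q / n_e = 0.05227 / 0.27 = 0.1936 m/day.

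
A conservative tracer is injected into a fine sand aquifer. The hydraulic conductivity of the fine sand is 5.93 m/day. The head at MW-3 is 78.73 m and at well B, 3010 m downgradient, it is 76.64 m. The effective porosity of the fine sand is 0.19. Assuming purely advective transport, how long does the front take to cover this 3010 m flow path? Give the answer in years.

Hydraulic gradient i = (78.73 − 76.64) / 3010 = 2.09 / 3010 = 0.0006944.
Darcy flux q = K · i = 5.930 × 0.0006944 = 0.004118 m/day.
Seepage velocity v = q / n_e = 0.004118 / 0.19 = 0.02167 m/day.
Travel time t = L / v = 3010 / 0.02167 = 1.389e+05 days = 380.3 years.

380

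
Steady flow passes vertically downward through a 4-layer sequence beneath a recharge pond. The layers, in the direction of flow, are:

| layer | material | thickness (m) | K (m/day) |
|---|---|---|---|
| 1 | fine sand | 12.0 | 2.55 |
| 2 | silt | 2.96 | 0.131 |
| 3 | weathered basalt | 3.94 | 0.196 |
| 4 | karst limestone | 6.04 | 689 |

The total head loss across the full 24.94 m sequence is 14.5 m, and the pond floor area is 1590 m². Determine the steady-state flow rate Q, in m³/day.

Flow is perpendicular to layering, so the layers act in series and the equivalent K is the thickness-weighted harmonic mean.
Total thickness L = 12.0 + 2.96 + 3.94 + 6.04 = 24.94 m.
Σ(b_i/K_i) = 12.0/2.55 + 2.96/0.131 + 3.94/0.196 + 6.04/689 = 47.41 d.
K_eq = L / Σ(b_i/K_i) = 24.94 / 47.41 = 0.5260 m/day.
Q = K_eq · A · (Δh/L) = 0.5260 × 1590 × (14.5/24.94) = 486.3 m³/day.

486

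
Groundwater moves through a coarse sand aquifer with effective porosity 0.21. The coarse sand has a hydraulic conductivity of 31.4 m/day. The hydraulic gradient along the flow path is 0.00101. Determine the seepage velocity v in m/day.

0.151

Hydraulic gradient i = 0.00101.
Darcy flux q = K · i = 31.40 × 0.001010 = 0.03171 m/day.
Seepage velocity v = q / n_e = 0.03171 / 0.21 = 0.1510 m/day.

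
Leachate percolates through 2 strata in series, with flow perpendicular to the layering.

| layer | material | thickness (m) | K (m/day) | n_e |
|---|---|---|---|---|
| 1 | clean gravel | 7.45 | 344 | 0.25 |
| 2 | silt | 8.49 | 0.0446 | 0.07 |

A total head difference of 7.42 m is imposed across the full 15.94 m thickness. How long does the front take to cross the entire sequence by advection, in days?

63.0

With flow normal to the layers, continuity requires the same specific discharge q through every layer.
Σ(b_i/K_i) = 7.45/344 + 8.49/0.0446 = 190.4 d.
q = Δh / Σ(b_i/K_i) = 7.42 / 190.4 = 0.03897 m/day.
In each layer the seepage velocity is v_i = q/n_i, so the layer transit time is t_i = b_i·n_i / q:
  layer 1 (clean gravel): t_1 = 7.45 × 0.25 / 0.03897 = 47.79 d
  layer 2 (silt): t_2 = 8.49 × 0.07 / 0.03897 = 15.25 d
Total t = Σ t_i = 63.04 days.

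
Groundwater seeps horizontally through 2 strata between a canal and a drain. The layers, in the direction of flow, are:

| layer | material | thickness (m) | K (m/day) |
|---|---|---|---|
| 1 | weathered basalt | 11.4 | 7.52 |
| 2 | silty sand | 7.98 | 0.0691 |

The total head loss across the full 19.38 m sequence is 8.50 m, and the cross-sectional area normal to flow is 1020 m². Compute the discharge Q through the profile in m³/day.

Flow is perpendicular to layering, so the layers act in series and the equivalent K is the thickness-weighted harmonic mean.
Total thickness L = 11.4 + 7.98 = 19.38 m.
Σ(b_i/K_i) = 11.4/7.52 + 7.98/0.0691 = 117.0 d.
K_eq = L / Σ(b_i/K_i) = 19.38 / 117.0 = 0.1656 m/day.
Q = K_eq · A · (Δh/L) = 0.1656 × 1020 × (8.50/19.38) = 74.10 m³/day.

74.1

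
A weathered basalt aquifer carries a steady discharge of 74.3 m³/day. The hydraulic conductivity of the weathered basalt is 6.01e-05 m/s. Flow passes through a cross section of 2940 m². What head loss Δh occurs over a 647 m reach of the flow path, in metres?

Convert K: 6.01e-05 m/s × 86400 = 5.193 m/day.
From Q = K·A·i, i = Q / (K·A) = 74.3 / (5.193 × 2940) = 0.004867.
Head loss Δh = i · L = 0.004867 × 647 = 3.149 m.

3.15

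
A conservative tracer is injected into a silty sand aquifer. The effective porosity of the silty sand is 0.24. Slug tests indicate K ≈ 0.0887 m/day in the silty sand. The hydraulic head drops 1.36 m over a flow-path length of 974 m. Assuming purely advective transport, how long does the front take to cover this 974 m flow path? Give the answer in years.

5170

Hydraulic gradient i = Δh / L = 1.36 / 974 = 0.001396.
Darcy flux q = K · i = 0.08870 × 0.001396 = 0.0001239 m/day.
Seepage velocity v = q / n_e = 0.0001239 / 0.24 = 0.0005161 m/day.
Travel time t = L / v = 974 / 0.0005161 = 1.887e+06 days = 5167 years.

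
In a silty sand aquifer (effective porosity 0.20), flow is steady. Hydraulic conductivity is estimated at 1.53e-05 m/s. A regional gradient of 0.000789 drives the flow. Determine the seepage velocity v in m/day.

0.00521

Convert K: 1.53e-05 m/s × 86400 = 1.322 m/day.
Hydraulic gradient i = 0.000789.
Darcy flux q = K · i = 1.322 × 0.0007890 = 0.001043 m/day.
Seepage velocity v = q / n_e = 0.001043 / 0.20 = 0.005215 m/day.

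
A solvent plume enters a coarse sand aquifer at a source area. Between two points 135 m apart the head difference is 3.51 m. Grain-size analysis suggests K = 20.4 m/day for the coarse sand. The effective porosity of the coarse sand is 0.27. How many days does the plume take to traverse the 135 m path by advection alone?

Hydraulic gradient i = Δh / L = 3.51 / 135 = 0.02600.
Darcy flux q = K · i = 20.40 × 0.02600 = 0.5304 m/day.
Seepage velocity v = q / n_e = 0.5304 / 0.27 = 1.964 m/day.
Travel time t = L / v = 135 / 1.964 = 68.72 days.

68.7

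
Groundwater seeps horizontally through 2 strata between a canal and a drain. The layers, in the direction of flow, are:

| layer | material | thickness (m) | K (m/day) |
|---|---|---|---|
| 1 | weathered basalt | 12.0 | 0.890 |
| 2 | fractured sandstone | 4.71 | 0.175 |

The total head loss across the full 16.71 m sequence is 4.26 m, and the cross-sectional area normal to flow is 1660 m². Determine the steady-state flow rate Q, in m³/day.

175

Flow is perpendicular to layering, so the layers act in series and the equivalent K is the thickness-weighted harmonic mean.
Total thickness L = 12.0 + 4.71 = 16.71 m.
Σ(b_i/K_i) = 12.0/0.890 + 4.71/0.175 = 40.40 d.
K_eq = L / Σ(b_i/K_i) = 16.71 / 40.40 = 0.4136 m/day.
Q = K_eq · A · (Δh/L) = 0.4136 × 1660 × (4.26/16.71) = 175.1 m³/day.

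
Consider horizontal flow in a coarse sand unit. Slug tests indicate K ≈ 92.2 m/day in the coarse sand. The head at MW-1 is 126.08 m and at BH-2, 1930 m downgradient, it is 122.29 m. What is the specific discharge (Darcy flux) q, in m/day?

Hydraulic gradient i = (126.08 − 122.29) / 1930 = 3.79 / 1930 = 0.001964.
Specific discharge q = K · i = 92.20 × 0.001964 = 0.1811 m/day.

0.181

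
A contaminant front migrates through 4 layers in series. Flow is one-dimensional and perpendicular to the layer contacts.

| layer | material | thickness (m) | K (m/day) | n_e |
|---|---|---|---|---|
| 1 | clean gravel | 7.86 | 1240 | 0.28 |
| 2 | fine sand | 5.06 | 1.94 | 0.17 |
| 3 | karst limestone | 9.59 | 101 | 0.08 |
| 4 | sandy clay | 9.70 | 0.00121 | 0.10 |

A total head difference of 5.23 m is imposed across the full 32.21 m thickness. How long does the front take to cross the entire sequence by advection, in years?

With flow normal to the layers, continuity requires the same specific discharge q through every layer.
Σ(b_i/K_i) = 7.86/1240 + 5.06/1.94 + 9.59/101 + 9.70/0.00121 = 8019 d.
q = Δh / Σ(b_i/K_i) = 5.23 / 8019 = 0.0006522 m/day.
In each layer the seepage velocity is v_i = q/n_i, so the layer transit time is t_i = b_i·n_i / q:
  layer 1 (clean gravel): t_1 = 7.86 × 0.28 / 0.0006522 = 3375 d
  layer 2 (fine sand): t_2 = 5.06 × 0.17 / 0.0006522 = 1319 d
  layer 3 (karst limestone): t_3 = 9.59 × 0.08 / 0.0006522 = 1176 d
  layer 4 (sandy clay): t_4 = 9.70 × 0.10 / 0.0006522 = 1487 d
Total t = Σ t_i = 7357 days = 20.14 years.

20.1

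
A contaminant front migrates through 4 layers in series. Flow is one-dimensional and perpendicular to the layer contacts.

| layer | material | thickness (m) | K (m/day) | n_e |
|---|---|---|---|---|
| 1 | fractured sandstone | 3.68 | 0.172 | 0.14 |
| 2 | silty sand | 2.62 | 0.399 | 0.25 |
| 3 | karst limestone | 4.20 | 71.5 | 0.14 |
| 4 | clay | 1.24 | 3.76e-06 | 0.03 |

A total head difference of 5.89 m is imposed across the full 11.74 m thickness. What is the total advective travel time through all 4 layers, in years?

With flow normal to the layers, continuity requires the same specific discharge q through every layer.
Σ(b_i/K_i) = 3.68/0.172 + 2.62/0.399 + 4.20/71.5 + 1.24/3.76e-06 = 3.298e+05 d.
q = Δh / Σ(b_i/K_i) = 5.89 / 3.298e+05 = 1.786e-05 m/day.
In each layer the seepage velocity is v_i = q/n_i, so the layer transit time is t_i = b_i·n_i / q:
  layer 1 (fractured sandstone): t_1 = 3.68 × 0.14 / 1.786e-05 = 28849 d
  layer 2 (silty sand): t_2 = 2.62 × 0.25 / 1.786e-05 = 36677 d
  layer 3 (karst limestone): t_3 = 4.20 × 0.14 / 1.786e-05 = 32926 d
  layer 4 (clay): t_4 = 1.24 × 0.03 / 1.786e-05 = 2083 d
Total t = Σ t_i = 1.005e+05 days = 275.2 years.

275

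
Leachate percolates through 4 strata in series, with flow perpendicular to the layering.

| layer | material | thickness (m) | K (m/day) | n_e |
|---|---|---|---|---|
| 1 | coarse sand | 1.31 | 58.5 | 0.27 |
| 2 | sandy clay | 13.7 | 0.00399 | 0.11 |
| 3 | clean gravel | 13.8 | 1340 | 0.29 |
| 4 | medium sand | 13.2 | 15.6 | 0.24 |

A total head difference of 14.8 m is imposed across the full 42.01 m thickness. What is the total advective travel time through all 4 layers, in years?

5.74

With flow normal to the layers, continuity requires the same specific discharge q through every layer.
Σ(b_i/K_i) = 1.31/58.5 + 13.7/0.00399 + 13.8/1340 + 13.2/15.6 = 3434 d.
q = Δh / Σ(b_i/K_i) = 14.8 / 3434 = 0.004309 m/day.
In each layer the seepage velocity is v_i = q/n_i, so the layer transit time is t_i = b_i·n_i / q:
  layer 1 (coarse sand): t_1 = 1.31 × 0.27 / 0.004309 = 82.08 d
  layer 2 (sandy clay): t_2 = 13.7 × 0.11 / 0.004309 = 349.7 d
  layer 3 (clean gravel): t_3 = 13.8 × 0.29 / 0.004309 = 928.7 d
  layer 4 (medium sand): t_4 = 13.2 × 0.24 / 0.004309 = 735.2 d
Total t = Σ t_i = 2096 days = 5.738 years.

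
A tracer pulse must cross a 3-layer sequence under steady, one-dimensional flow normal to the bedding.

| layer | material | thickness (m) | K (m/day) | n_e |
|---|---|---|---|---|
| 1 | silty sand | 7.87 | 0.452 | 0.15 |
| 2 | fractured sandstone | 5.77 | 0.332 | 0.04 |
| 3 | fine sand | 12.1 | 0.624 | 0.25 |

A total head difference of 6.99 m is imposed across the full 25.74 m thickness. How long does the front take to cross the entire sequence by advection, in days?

With flow normal to the layers, continuity requires the same specific discharge q through every layer.
Σ(b_i/K_i) = 7.87/0.452 + 5.77/0.332 + 12.1/0.624 = 54.18 d.
q = Δh / Σ(b_i/K_i) = 6.99 / 54.18 = 0.1290 m/day.
In each layer the seepage velocity is v_i = q/n_i, so the layer transit time is t_i = b_i·n_i / q:
  layer 1 (silty sand): t_1 = 7.87 × 0.15 / 0.1290 = 9.150 d
  layer 2 (fractured sandstone): t_2 = 5.77 × 0.04 / 0.1290 = 1.789 d
  layer 3 (fine sand): t_3 = 12.1 × 0.25 / 0.1290 = 23.45 d
Total t = Σ t_i = 34.39 days.

34.4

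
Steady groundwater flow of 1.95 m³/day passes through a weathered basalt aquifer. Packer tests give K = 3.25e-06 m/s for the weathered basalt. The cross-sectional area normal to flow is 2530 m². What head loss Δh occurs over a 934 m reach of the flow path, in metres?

2.56

Convert K: 3.25e-06 m/s × 86400 = 0.2808 m/day.
From Q = K·A·i, i = Q / (K·A) = 1.95 / (0.2808 × 2530) = 0.002745.
Head loss Δh = i · L = 0.002745 × 934 = 2.564 m.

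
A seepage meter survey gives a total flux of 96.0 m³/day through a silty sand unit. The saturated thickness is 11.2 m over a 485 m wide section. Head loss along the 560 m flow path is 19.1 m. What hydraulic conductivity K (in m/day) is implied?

Cross-sectional area A = 485 × 11.2 = 5432 m².
Hydraulic gradient i = Δh / L = 19.1 / 560 = 0.03411.
From Q = K·A·i, K = Q / (A·i) = 96.0 / (5432 × 0.03411) = 0.5182 m/day.

0.518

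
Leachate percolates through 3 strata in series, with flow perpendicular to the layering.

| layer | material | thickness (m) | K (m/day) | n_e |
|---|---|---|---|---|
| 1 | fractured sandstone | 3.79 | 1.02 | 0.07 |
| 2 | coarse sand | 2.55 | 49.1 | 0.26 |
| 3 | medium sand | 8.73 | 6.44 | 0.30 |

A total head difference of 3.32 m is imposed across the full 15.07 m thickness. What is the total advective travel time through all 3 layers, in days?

With flow normal to the layers, continuity requires the same specific discharge q through every layer.
Σ(b_i/K_i) = 3.79/1.02 + 2.55/49.1 + 8.73/6.44 = 5.123 d.
q = Δh / Σ(b_i/K_i) = 3.32 / 5.123 = 0.6480 m/day.
In each layer the seepage velocity is v_i = q/n_i, so the layer transit time is t_i = b_i·n_i / q:
  layer 1 (fractured sandstone): t_1 = 3.79 × 0.07 / 0.6480 = 0.4094 d
  layer 2 (coarse sand): t_2 = 2.55 × 0.26 / 0.6480 = 1.023 d
  layer 3 (medium sand): t_3 = 8.73 × 0.30 / 0.6480 = 4.041 d
Total t = Σ t_i = 5.474 days.

5.47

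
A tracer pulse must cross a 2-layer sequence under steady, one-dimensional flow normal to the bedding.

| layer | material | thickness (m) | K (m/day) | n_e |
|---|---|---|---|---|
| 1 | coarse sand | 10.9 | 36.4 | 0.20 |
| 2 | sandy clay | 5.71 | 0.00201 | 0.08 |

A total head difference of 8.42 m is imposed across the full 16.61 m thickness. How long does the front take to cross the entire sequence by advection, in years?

2.44

With flow normal to the layers, continuity requires the same specific discharge q through every layer.
Σ(b_i/K_i) = 10.9/36.4 + 5.71/0.00201 = 2841 d.
q = Δh / Σ(b_i/K_i) = 8.42 / 2841 = 0.002964 m/day.
In each layer the seepage velocity is v_i = q/n_i, so the layer transit time is t_i = b_i·n_i / q:
  layer 1 (coarse sand): t_1 = 10.9 × 0.20 / 0.002964 = 735.6 d
  layer 2 (sandy clay): t_2 = 5.71 × 0.08 / 0.002964 = 154.1 d
Total t = Σ t_i = 889.7 days = 2.436 years.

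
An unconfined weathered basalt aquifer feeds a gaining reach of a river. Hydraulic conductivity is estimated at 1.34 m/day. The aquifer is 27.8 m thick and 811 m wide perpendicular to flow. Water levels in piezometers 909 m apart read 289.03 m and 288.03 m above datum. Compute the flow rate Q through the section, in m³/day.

Cross-sectional area A = 811 × 27.8 = 22546 m².
Hydraulic gradient i = (289.03 − 288.03) / 909 = 1 / 909 = 0.001100.
Darcy's law: Q = K · A · i = 1.340 × 22546 × 0.001100 = 33.24 m³/day.

33.2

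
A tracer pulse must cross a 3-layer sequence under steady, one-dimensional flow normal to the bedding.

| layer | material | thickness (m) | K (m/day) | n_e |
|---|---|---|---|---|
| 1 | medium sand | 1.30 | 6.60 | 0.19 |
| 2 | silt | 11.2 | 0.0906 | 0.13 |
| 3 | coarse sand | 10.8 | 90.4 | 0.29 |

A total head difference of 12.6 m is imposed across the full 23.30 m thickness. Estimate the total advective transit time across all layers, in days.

With flow normal to the layers, continuity requires the same specific discharge q through every layer.
Σ(b_i/K_i) = 1.30/6.60 + 11.2/0.0906 + 10.8/90.4 = 123.9 d.
q = Δh / Σ(b_i/K_i) = 12.6 / 123.9 = 0.1017 m/day.
In each layer the seepage velocity is v_i = q/n_i, so the layer transit time is t_i = b_i·n_i / q:
  layer 1 (medium sand): t_1 = 1.30 × 0.19 / 0.1017 = 2.430 d
  layer 2 (silt): t_2 = 11.2 × 0.13 / 0.1017 = 14.32 d
  layer 3 (coarse sand): t_3 = 10.8 × 0.29 / 0.1017 = 30.81 d
Total t = Σ t_i = 47.56 days.

47.6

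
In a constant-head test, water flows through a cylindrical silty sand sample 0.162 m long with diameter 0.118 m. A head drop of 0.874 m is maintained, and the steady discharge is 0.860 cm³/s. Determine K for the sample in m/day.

1.26

Cross-sectional area A = π·(d/2)² = π × (0.118/2)² = 0.01094 m².
Convert discharge: 0.860 cm³/s = 8.600e-07 m³/s.
Darcy's law rearranged: K = Q·L / (A·Δh) = 8.600e-07 × 0.162 / (0.01094 × 0.874) = 1.458e-05 m/s = 1.259 m/day.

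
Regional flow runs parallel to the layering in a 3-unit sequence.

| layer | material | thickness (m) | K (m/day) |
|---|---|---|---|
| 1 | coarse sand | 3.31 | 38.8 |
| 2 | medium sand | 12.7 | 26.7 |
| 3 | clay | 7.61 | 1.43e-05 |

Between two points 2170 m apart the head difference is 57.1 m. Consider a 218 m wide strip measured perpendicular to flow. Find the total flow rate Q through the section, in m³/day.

2680

Flow is parallel to layering, so each bed carries its own Darcy discharge and the transmissivities add.
Σ(K_i·b_i) = 38.8×3.31 + 26.7×12.7 + 1.43e-05×7.61 = 467.5 m²/day.
Hydraulic gradient i = Δh / L = 57.1 / 2170 = 0.02631.
Q = Σ(K_i·b_i) · W · i = 467.5 × 218 × 0.02631 = 2682 m³/day.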